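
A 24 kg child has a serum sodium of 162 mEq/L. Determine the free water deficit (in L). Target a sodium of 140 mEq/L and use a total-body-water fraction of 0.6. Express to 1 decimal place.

2.3 L

TBW = 0.6 · 24 = 14.4 L
Free water deficit = TBW · (Na/140 − 1)
= 14.4 · (162/140 − 1)
= 14.4 · 0.1571
= 2.26 L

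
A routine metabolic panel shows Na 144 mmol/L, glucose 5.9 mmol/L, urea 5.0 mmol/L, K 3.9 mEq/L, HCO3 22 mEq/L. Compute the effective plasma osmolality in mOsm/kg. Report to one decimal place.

293.9 mOsm/kg

Effective osmolality excludes urea (freely permeant across cell membranes):
2·Na + glucose
= 2·144 + 5.9
= 288 + 5.9
= 293.9 mOsm/kg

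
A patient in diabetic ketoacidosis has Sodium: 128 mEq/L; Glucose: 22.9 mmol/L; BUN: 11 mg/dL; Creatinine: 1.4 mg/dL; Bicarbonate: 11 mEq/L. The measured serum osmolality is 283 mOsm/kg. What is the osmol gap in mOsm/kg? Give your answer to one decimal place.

0.2 mOsm/kg

Calculated osmolality = 2·Na + glucose + BUN/2.8
= 2·128 + 22.9 + 11/2.8
= 256 + 22.90 + 3.93
= 282.83 mOsm/kg ≈ 282.8 mOsm/kg
Osmolar gap = measured − calculated = 283 − 282.8 = 0.2 mOsm/kg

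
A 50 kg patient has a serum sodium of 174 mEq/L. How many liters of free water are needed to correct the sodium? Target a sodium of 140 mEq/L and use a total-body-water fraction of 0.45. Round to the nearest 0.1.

5.5 L

TBW = 0.45 · 50 = 22.5 L
Free water deficit = TBW · (Na/140 − 1)
= 22.5 · (174/140 − 1)
= 22.5 · 0.2429
= 5.47 L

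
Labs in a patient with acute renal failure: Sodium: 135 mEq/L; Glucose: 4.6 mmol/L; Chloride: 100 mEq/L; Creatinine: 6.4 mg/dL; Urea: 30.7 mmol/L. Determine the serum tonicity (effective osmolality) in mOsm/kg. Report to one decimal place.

Effective osmolality excludes urea (freely permeant across cell membranes):
2·Na + glucose
= 2·135 + 4.6
= 270 + 4.6
= 274.6 mOsm/kg

274.6 mOsm/kg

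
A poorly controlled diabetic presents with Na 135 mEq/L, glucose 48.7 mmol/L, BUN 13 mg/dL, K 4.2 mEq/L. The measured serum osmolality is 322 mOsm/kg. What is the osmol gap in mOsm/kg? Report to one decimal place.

-1.3 mOsm/kg

Calculated osmolality = 2·Na + glucose + BUN/2.8
= 2·135 + 48.7 + 13/2.8
= 270 + 48.70 + 4.64
= 323.34 mOsm/kg ≈ 323.3 mOsm/kg
Osmolar gap = measured − calculated = 322 − 323.3 = -1.3 mOsm/kg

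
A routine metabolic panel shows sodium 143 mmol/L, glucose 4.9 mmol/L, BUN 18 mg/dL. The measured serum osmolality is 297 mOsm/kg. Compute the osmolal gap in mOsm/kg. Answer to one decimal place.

-0.3 mOsm/kg

Calculated osmolality = 2·Na + glucose + BUN/2.8
= 2·143 + 4.9 + 18/2.8
= 286 + 4.90 + 6.43
= 297.33 mOsm/kg ≈ 297.3 mOsm/kg
Osmolar gap = measured − calculated = 297 − 297.3 = -0.3 mOsm/kg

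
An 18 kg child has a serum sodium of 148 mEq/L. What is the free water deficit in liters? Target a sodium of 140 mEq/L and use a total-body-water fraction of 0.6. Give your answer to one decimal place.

TBW = 0.6 · 18 = 10.8 L
Free water deficit = TBW · (Na/140 − 1)
= 10.8 · (148/140 − 1)
= 10.8 · 0.0571
= 0.62 L

0.6 L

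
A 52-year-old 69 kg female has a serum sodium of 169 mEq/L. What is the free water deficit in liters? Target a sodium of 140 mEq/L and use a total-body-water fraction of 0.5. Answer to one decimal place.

TBW = 0.5 · 69 = 34.5 L
Free water deficit = TBW · (Na/140 − 1)
= 34.5 · (169/140 − 1)
= 34.5 · 0.2071
= 7.14 L

7.1 L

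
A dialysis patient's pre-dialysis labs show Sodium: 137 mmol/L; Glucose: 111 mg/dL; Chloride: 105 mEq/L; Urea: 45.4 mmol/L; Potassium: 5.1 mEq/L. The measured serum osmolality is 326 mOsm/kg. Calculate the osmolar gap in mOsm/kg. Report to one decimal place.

Calculated osmolality = 2·Na + glucose/18 + urea
= 2·137 + 111/18 + 45.4
= 274 + 6.17 + 45.40
= 325.57 mOsm/kg ≈ 325.6 mOsm/kg
Osmolar gap = measured − calculated = 326 − 325.6 = 0.4 mOsm/kg

0.4 mOsm/kg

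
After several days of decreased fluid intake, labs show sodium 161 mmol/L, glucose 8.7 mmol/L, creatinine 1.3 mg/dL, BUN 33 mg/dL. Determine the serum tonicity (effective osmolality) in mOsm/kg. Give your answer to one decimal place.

330.7 mOsm/kg

Effective osmolality excludes urea (freely permeant across cell membranes):
2·Na + glucose
= 2·161 + 8.7
= 322 + 8.7
= 330.7 mOsm/kg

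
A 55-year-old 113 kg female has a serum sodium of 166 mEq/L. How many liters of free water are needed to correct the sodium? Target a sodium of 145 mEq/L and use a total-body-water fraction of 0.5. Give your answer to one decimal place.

TBW = 0.5 · 113 = 56.5 L
Free water deficit = TBW · (Na/145 − 1)
= 56.5 · (166/145 − 1)
= 56.5 · 0.1448
= 8.18 L

8.2 L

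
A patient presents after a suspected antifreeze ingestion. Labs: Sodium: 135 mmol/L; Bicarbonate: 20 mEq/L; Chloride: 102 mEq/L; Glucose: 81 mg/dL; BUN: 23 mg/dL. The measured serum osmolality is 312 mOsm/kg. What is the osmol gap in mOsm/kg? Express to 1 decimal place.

29.3 mOsm/kg

Calculated osmolality = 2·Na + glucose/18 + BUN/2.8
= 2·135 + 81/18 + 23/2.8
= 270 + 4.50 + 8.21
= 282.71 mOsm/kg ≈ 282.7 mOsm/kg
Osmolar gap = measured − calculated = 312 − 282.7 = 29.3 mOsm/kg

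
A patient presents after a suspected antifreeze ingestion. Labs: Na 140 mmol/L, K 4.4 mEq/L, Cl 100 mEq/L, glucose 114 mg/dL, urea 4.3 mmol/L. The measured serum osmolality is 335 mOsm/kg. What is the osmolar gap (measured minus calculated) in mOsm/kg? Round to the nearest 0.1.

44.4 mOsm/kg

Calculated osmolality = 2·Na + glucose/18 + urea
= 2·140 + 114/18 + 4.3
= 280 + 6.33 + 4.30
= 290.63 mOsm/kg ≈ 290.6 mOsm/kg
Osmolar gap = measured − calculated = 335 − 290.6 = 44.4 mOsm/kg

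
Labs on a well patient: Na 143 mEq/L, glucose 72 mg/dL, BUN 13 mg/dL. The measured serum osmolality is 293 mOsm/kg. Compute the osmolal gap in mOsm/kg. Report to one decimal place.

-1.6 mOsm/kg

Calculated osmolality = 2·Na + glucose/18 + BUN/2.8
= 2·143 + 72/18 + 13/2.8
= 286 + 4 + 4.64
= 294.64 mOsm/kg ≈ 294.6 mOsm/kg
Osmolar gap = measured − calculated = 293 − 294.6 = -1.6 mOsm/kg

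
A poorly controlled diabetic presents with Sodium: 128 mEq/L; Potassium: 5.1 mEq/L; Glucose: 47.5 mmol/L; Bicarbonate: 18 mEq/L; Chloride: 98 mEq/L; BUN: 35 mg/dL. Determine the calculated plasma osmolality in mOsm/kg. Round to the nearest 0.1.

316.0 mOsm/kg

Calculated osmolality = 2·Na + glucose + BUN/2.8
= 2·128 + 47.5 + 35/2.8
= 256 + 47.50 + 12.50
= 316 mOsm/kg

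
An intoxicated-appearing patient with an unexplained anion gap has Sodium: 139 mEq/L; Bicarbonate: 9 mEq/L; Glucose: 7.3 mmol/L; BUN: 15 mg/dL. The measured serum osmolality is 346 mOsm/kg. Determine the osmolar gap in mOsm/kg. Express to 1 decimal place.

Calculated osmolality = 2·Na + glucose + BUN/2.8
= 2·139 + 7.3 + 15/2.8
= 278 + 7.30 + 5.36
= 290.66 mOsm/kg ≈ 290.7 mOsm/kg
Osmolar gap = measured − calculated = 346 − 290.7 = 55.3 mOsm/kg

55.3 mOsm/kg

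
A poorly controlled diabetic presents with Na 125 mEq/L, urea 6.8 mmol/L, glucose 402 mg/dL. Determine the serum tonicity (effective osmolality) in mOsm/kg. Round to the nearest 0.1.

Effective osmolality excludes urea (freely permeant across cell membranes):
2·Na + glucose/18
= 2·125 + 402/18
= 250 + 22.33
= 272.33 mOsm/kg

272.3 mOsm/kg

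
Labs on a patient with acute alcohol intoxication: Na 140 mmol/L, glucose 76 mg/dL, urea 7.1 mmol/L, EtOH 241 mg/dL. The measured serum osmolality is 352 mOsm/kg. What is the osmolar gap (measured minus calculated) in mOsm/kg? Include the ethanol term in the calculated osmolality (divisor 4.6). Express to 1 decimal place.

8.3 mOsm/kg

Calculated osmolality = 2·Na + glucose/18 + urea + ethanol/4.6
= 2·140 + 76/18 + 7.1 + 241/4.6
= 280 + 4.22 + 7.10 + 52.39
= 343.71 mOsm/kg ≈ 343.7 mOsm/kg
Osmolar gap = measured − calculated = 352 − 343.7 = 8.3 mOsm/kg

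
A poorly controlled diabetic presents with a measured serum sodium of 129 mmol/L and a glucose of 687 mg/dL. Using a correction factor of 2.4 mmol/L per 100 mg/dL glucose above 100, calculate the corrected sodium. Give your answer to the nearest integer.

Corrected Na = measured Na + 2.4 · (glucose − 100)/100
= 129 + 2.4 · (687 − 100)/100
= 129 + 14.1
= 143.1 mmol/L

143 mmol/L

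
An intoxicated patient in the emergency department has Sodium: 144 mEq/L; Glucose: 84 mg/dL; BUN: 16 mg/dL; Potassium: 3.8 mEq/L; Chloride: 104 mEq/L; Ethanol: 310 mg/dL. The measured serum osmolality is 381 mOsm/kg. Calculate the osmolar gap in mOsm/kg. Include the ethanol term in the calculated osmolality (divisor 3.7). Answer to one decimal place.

-1.2 mOsm/kg

Calculated osmolality = 2·Na + glucose/18 + BUN/2.8 + ethanol/3.7
= 2·144 + 84/18 + 16/2.8 + 310/3.7
= 288 + 4.67 + 5.71 + 83.78
= 382.16 mOsm/kg ≈ 382.2 mOsm/kg
Osmolar gap = measured − calculated = 381 − 382.2 = -1.2 mOsm/kg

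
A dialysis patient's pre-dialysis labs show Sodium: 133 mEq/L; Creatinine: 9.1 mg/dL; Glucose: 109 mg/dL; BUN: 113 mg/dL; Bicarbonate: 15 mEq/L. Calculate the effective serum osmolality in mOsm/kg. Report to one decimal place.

Effective osmolality excludes urea (freely permeant across cell membranes):
2·Na + glucose/18
= 2·133 + 109/18
= 266 + 6.06
= 272.06 mOsm/kg

272.1 mOsm/kg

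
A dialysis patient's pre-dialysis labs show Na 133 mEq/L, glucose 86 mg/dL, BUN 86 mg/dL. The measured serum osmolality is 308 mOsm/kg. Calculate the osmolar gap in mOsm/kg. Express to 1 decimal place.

6.5 mOsm/kg

Calculated osmolality = 2·Na + glucose/18 + BUN/2.8
= 2·133 + 86/18 + 86/2.8
= 266 + 4.78 + 30.71
= 301.49 mOsm/kg ≈ 301.5 mOsm/kg
Osmolar gap = measured − calculated = 308 − 301.5 = 6.5 mOsm/kg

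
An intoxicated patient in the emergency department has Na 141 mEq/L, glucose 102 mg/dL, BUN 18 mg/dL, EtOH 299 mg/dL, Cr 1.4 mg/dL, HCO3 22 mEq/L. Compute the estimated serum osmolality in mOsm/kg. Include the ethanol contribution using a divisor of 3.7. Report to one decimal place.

Calculated osmolality = 2·Na + glucose/18 + BUN/2.8 + ethanol/3.7
= 2·141 + 102/18 + 18/2.8 + 299/3.7
= 282 + 5.67 + 6.43 + 80.81
= 374.91 mOsm/kg

374.9 mOsm/kg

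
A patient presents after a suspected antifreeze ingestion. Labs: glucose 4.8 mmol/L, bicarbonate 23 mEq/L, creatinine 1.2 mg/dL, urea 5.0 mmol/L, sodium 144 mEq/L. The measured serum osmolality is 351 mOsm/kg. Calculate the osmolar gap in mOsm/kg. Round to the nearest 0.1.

53.2 mOsm/kg

Calculated osmolality = 2·Na + glucose + urea
= 2·144 + 4.8 + 5
= 288 + 4.80 + 5
= 297.8 mOsm/kg ≈ 297.8 mOsm/kg
Osmolar gap = measured − calculated = 351 − 297.8 = 53.2 mOsm/kg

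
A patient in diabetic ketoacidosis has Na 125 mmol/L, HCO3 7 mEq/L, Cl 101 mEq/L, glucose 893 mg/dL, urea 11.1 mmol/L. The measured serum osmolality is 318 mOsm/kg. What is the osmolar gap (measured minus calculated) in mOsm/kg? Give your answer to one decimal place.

Calculated osmolality = 2·Na + glucose/18 + urea
= 2·125 + 893/18 + 11.1
= 250 + 49.61 + 11.10
= 310.71 mOsm/kg ≈ 310.7 mOsm/kg
Osmolar gap = measured − calculated = 318 − 310.7 = 7.3 mOsm/kg

7.3 mOsm/kg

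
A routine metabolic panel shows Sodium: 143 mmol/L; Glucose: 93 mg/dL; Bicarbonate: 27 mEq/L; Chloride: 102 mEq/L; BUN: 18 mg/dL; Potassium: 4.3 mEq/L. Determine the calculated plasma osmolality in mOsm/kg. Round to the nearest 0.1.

Calculated osmolality = 2·Na + glucose/18 + BUN/2.8
= 2·143 + 93/18 + 18/2.8
= 286 + 5.17 + 6.43
= 297.6 mOsm/kg

297.6 mOsm/kg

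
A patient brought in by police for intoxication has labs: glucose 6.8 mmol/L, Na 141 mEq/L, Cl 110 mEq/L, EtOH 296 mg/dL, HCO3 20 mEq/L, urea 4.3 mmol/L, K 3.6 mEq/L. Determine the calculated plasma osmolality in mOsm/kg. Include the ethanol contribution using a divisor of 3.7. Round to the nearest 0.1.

Calculated osmolality = 2·Na + glucose + urea + ethanol/3.7
= 2·141 + 6.8 + 4.3 + 296/3.7
= 282 + 6.80 + 4.30 + 80
= 373.1 mOsm/kg

373.1 mOsm/kg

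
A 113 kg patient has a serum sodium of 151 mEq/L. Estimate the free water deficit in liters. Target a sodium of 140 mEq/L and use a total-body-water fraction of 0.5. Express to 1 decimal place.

TBW = 0.5 · 113 = 56.5 L
Free water deficit = TBW · (Na/140 − 1)
= 56.5 · (151/140 − 1)
= 56.5 · 0.0786
= 4.44 L

4.4 L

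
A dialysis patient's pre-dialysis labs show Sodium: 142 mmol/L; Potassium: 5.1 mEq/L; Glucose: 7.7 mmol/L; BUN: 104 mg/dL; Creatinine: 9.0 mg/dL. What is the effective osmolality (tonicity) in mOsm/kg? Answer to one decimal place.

291.7 mOsm/kg

Effective osmolality excludes urea (freely permeant across cell membranes):
2·Na + glucose
= 2·142 + 7.7
= 284 + 7.7
= 291.7 mOsm/kg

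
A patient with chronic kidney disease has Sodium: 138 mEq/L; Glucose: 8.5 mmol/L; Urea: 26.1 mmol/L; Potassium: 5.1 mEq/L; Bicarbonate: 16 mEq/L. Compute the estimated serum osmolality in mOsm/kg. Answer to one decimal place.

Calculated osmolality = 2·Na + glucose + urea
= 2·138 + 8.5 + 26.1
= 276 + 8.50 + 26.10
= 310.6 mOsm/kg

310.6 mOsm/kg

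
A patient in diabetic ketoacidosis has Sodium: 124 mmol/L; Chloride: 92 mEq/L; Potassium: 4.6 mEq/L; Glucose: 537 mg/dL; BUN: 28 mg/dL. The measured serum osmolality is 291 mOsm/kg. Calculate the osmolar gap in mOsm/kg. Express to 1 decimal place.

3.2 mOsm/kg

Calculated osmolality = 2·Na + glucose/18 + BUN/2.8
= 2·124 + 537/18 + 28/2.8
= 248 + 29.83 + 10
= 287.83 mOsm/kg ≈ 287.8 mOsm/kg
Osmolar gap = measured − calculated = 291 − 287.8 = 3.2 mOsm/kg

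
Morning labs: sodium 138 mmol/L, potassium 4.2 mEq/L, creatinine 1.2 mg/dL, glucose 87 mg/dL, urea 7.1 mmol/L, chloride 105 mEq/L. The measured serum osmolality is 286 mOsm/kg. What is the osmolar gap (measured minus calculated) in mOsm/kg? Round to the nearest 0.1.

Calculated osmolality = 2·Na + glucose/18 + urea
= 2·138 + 87/18 + 7.1
= 276 + 4.83 + 7.10
= 287.93 mOsm/kg ≈ 287.9 mOsm/kg
Osmolar gap = measured − calculated = 286 − 287.9 = -1.9 mOsm/kg

-1.9 mOsm/kg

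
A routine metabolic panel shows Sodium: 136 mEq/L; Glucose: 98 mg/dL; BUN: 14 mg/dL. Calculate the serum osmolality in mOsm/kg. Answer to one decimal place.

Calculated osmolality = 2·Na + glucose/18 + BUN/2.8
= 2·136 + 98/18 + 14/2.8
= 272 + 5.44 + 5
= 282.44 mOsm/kg

282.4 mOsm/kg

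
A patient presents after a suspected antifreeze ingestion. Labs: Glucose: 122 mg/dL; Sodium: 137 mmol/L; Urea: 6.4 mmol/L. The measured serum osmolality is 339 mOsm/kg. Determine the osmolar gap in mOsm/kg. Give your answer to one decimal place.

Calculated osmolality = 2·Na + glucose/18 + urea
= 2·137 + 122/18 + 6.4
= 274 + 6.78 + 6.40
= 287.18 mOsm/kg ≈ 287.2 mOsm/kg
Osmolar gap = measured − calculated = 339 − 287.2 = 51.8 mOsm/kg

51.8 mOsm/kg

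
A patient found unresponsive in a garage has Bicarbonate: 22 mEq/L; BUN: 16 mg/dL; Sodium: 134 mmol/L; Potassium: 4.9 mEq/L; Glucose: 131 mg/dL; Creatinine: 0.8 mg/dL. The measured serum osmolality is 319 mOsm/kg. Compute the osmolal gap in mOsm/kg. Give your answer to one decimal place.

Calculated osmolality = 2·Na + glucose/18 + BUN/2.8
= 2·134 + 131/18 + 16/2.8
= 268 + 7.28 + 5.71
= 280.99 mOsm/kg ≈ 281.0 mOsm/kg
Osmolar gap = measured − calculated = 319 − 281.0 = 38.0 mOsm/kg

38.0 mOsm/kg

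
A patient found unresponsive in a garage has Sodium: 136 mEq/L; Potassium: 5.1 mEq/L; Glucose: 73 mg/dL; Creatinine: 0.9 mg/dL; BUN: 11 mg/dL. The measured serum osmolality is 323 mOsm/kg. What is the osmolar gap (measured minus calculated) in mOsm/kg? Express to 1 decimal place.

Calculated osmolality = 2·Na + glucose/18 + BUN/2.8
= 2·136 + 73/18 + 11/2.8
= 272 + 4.06 + 3.93
= 279.99 mOsm/kg ≈ 280.0 mOsm/kg
Osmolar gap = measured − calculated = 323 − 280.0 = 43.0 mOsm/kg

43.0 mOsm/kg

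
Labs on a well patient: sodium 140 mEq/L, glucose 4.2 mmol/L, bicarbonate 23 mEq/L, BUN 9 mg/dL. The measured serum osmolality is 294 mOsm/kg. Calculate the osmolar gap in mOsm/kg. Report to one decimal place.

6.6 mOsm/kg

Calculated osmolality = 2·Na + glucose + BUN/2.8
= 2·140 + 4.2 + 9/2.8
= 280 + 4.20 + 3.21
= 287.41 mOsm/kg ≈ 287.4 mOsm/kg
Osmolar gap = measured − calculated = 294 − 287.4 = 6.6 mOsm/kg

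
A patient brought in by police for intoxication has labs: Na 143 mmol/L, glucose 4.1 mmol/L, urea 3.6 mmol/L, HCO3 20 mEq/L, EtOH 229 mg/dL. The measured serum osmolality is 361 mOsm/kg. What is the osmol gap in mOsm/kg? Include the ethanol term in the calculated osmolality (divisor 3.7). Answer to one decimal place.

5.4 mOsm/kg

Calculated osmolality = 2·Na + glucose + urea + ethanol/3.7
= 2·143 + 4.1 + 3.6 + 229/3.7
= 286 + 4.10 + 3.60 + 61.89
= 355.59 mOsm/kg ≈ 355.6 mOsm/kg
Osmolar gap = measured − calculated = 361 − 355.6 = 5.4 mOsm/kg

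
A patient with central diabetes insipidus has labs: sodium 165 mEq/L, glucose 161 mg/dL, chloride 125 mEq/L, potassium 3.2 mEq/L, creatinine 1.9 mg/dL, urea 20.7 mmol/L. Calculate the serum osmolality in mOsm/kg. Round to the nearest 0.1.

359.6 mOsm/kg

Calculated osmolality = 2·Na + glucose/18 + urea
= 2·165 + 161/18 + 20.7
= 330 + 8.94 + 20.70
= 359.64 mOsm/kg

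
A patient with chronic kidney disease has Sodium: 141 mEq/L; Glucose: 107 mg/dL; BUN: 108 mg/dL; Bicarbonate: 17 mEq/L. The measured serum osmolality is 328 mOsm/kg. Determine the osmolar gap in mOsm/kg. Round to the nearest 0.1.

1.5 mOsm/kg

Calculated osmolality = 2·Na + glucose/18 + BUN/2.8
= 2·141 + 107/18 + 108/2.8
= 282 + 5.94 + 38.57
= 326.51 mOsm/kg ≈ 326.5 mOsm/kg
Osmolar gap = measured − calculated = 328 − 326.5 = 1.5 mOsm/kg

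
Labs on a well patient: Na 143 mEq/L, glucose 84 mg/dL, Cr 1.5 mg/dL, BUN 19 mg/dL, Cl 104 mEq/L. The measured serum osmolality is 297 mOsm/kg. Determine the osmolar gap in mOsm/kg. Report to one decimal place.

-0.5 mOsm/kg

Calculated osmolality = 2·Na + glucose/18 + BUN/2.8
= 2·143 + 84/18 + 19/2.8
= 286 + 4.67 + 6.79
= 297.46 mOsm/kg ≈ 297.5 mOsm/kg
Osmolar gap = measured − calculated = 297 − 297.5 = -0.5 mOsm/kg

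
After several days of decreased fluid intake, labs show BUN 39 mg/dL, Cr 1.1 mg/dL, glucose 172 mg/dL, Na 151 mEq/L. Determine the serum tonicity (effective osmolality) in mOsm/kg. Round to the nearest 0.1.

311.6 mOsm/kg

Effective osmolality excludes urea (freely permeant across cell membranes):
2·Na + glucose/18
= 2·151 + 172/18
= 302 + 9.56
= 311.56 mOsm/kg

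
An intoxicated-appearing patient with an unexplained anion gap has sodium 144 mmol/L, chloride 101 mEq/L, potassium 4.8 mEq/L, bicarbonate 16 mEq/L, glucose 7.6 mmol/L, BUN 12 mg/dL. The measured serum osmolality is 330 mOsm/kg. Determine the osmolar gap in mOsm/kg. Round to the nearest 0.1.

Calculated osmolality = 2·Na + glucose + BUN/2.8
= 2·144 + 7.6 + 12/2.8
= 288 + 7.60 + 4.29
= 299.89 mOsm/kg ≈ 299.9 mOsm/kg
Osmolar gap = measured − calculated = 330 − 299.9 = 30.1 mOsm/kg

30.1 mOsm/kg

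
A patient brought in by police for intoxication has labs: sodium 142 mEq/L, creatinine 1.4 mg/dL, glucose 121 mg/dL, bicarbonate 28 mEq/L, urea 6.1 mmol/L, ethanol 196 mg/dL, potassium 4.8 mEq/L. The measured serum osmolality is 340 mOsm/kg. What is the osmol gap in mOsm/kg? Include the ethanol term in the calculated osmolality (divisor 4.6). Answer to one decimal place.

0.6 mOsm/kg

Calculated osmolality = 2·Na + glucose/18 + urea + ethanol/4.6
= 2·142 + 121/18 + 6.1 + 196/4.6
= 284 + 6.72 + 6.10 + 42.61
= 339.43 mOsm/kg ≈ 339.4 mOsm/kg
Osmolar gap = measured − calculated = 340 − 339.4 = 0.6 mOsm/kg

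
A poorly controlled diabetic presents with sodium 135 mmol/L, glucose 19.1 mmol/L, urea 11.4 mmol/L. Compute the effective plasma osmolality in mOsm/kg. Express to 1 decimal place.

Effective osmolality excludes urea (freely permeant across cell membranes):
2·Na + glucose
= 2·135 + 19.1
= 270 + 19.1
= 289.1 mOsm/kg

289.1 mOsm/kg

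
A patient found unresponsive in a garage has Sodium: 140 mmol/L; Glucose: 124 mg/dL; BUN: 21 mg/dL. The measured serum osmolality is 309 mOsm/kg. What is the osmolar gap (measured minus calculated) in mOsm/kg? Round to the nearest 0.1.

Calculated osmolality = 2·Na + glucose/18 + BUN/2.8
= 2·140 + 124/18 + 21/2.8
= 280 + 6.89 + 7.50
= 294.39 mOsm/kg ≈ 294.4 mOsm/kg
Osmolar gap = measured − calculated = 309 − 294.4 = 14.6 mOsm/kg

14.6 mOsm/kg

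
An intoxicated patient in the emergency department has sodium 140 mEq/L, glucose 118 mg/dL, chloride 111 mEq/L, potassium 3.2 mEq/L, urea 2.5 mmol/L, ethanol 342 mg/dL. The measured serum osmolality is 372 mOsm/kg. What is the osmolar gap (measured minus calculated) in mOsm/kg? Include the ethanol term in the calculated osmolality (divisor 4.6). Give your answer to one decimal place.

8.6 mOsm/kg

Calculated osmolality = 2·Na + glucose/18 + urea + ethanol/4.6
= 2·140 + 118/18 + 2.5 + 342/4.6
= 280 + 6.56 + 2.50 + 74.35
= 363.41 mOsm/kg ≈ 363.4 mOsm/kg
Osmolar gap = measured − calculated = 372 − 363.4 = 8.6 mOsm/kg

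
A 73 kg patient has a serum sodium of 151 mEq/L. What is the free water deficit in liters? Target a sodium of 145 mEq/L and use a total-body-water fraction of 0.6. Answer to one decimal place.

1.8 L

TBW = 0.6 · 73 = 43.8 L
Free water deficit = TBW · (Na/145 − 1)
= 43.8 · (151/145 − 1)
= 43.8 · 0.0414
= 1.81 L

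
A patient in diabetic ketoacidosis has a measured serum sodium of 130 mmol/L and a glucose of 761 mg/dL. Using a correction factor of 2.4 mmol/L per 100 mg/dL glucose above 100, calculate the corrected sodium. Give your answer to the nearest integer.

146 mmol/L

Corrected Na = measured Na + 2.4 · (glucose − 100)/100
= 130 + 2.4 · (761 − 100)/100
= 130 + 15.9
= 145.9 mmol/L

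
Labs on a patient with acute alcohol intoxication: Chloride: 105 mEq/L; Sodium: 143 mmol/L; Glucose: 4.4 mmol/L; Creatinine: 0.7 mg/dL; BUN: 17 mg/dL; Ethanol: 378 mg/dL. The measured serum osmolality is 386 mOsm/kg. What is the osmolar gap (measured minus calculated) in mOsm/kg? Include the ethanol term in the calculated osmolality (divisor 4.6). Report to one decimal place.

Calculated osmolality = 2·Na + glucose + BUN/2.8 + ethanol/4.6
= 2·143 + 4.4 + 17/2.8 + 378/4.6
= 286 + 4.40 + 6.07 + 82.17
= 378.64 mOsm/kg ≈ 378.6 mOsm/kg
Osmolar gap = measured − calculated = 386 − 378.6 = 7.4 mOsm/kg

7.4 mOsm/kg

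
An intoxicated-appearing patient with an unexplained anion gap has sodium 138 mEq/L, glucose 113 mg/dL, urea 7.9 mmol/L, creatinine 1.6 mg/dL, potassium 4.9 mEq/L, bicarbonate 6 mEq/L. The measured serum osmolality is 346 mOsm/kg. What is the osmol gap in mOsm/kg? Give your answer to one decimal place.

Calculated osmolality = 2·Na + glucose/18 + urea
= 2·138 + 113/18 + 7.9
= 276 + 6.28 + 7.90
= 290.18 mOsm/kg ≈ 290.2 mOsm/kg
Osmolar gap = measured − calculated = 346 − 290.2 = 55.8 mOsm/kg

55.8 mOsm/kg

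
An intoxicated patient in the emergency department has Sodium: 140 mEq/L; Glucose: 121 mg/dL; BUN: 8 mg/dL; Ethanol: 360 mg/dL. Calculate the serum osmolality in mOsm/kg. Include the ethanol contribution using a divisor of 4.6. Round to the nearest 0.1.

Calculated osmolality = 2·Na + glucose/18 + BUN/2.8 + ethanol/4.6
= 2·140 + 121/18 + 8/2.8 + 360/4.6
= 280 + 6.72 + 2.86 + 78.26
= 367.84 mOsm/kg

367.8 mOsm/kg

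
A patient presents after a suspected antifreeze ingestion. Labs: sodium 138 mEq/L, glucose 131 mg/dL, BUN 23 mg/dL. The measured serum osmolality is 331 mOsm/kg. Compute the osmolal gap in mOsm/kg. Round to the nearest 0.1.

39.5 mOsm/kg

Calculated osmolality = 2·Na + glucose/18 + BUN/2.8
= 2·138 + 131/18 + 23/2.8
= 276 + 7.28 + 8.21
= 291.49 mOsm/kg ≈ 291.5 mOsm/kg
Osmolar gap = measured − calculated = 331 − 291.5 = 39.5 mOsm/kg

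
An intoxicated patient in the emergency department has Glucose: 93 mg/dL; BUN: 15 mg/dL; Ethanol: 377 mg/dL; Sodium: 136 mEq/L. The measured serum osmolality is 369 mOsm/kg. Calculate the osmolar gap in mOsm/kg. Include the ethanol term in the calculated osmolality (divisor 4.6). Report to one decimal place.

4.5 mOsm/kg

Calculated osmolality = 2·Na + glucose/18 + BUN/2.8 + ethanol/4.6
= 2·136 + 93/18 + 15/2.8 + 377/4.6
= 272 + 5.17 + 5.36 + 81.96
= 364.49 mOsm/kg ≈ 364.5 mOsm/kg
Osmolar gap = measured − calculated = 369 − 364.5 = 4.5 mOsm/kg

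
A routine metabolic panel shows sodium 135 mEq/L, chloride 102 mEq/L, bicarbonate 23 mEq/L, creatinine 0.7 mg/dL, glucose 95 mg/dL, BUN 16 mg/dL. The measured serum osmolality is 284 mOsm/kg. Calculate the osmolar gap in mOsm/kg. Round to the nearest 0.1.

3.0 mOsm/kg

Calculated osmolality = 2·Na + glucose/18 + BUN/2.8
= 2·135 + 95/18 + 16/2.8
= 270 + 5.28 + 5.71
= 280.99 mOsm/kg ≈ 281.0 mOsm/kg
Osmolar gap = measured − calculated = 284 − 281.0 = 3.0 mOsm/kg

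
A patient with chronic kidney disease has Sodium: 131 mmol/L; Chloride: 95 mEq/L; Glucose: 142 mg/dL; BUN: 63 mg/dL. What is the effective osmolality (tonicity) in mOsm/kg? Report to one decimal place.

Effective osmolality excludes urea (freely permeant across cell membranes):
2·Na + glucose/18
= 2·131 + 142/18
= 262 + 7.89
= 269.89 mOsm/kg

269.9 mOsm/kg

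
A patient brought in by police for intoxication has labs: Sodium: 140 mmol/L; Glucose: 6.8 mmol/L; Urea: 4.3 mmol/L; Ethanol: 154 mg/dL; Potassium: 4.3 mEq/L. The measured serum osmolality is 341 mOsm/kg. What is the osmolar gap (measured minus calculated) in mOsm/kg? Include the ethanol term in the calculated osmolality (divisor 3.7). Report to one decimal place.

Calculated osmolality = 2·Na + glucose + urea + ethanol/3.7
= 2·140 + 6.8 + 4.3 + 154/3.7
= 280 + 6.80 + 4.30 + 41.62
= 332.72 mOsm/kg ≈ 332.7 mOsm/kg
Osmolar gap = measured − calculated = 341 − 332.7 = 8.3 mOsm/kg

8.3 mOsm/kg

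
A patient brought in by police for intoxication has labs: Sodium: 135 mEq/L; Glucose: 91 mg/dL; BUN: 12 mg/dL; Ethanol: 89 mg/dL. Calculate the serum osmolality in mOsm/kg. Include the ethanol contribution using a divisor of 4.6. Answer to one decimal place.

298.7 mOsm/kg

Calculated osmolality = 2·Na + glucose/18 + BUN/2.8 + ethanol/4.6
= 2·135 + 91/18 + 12/2.8 + 89/4.6
= 270 + 5.06 + 4.29 + 19.35
= 298.7 mOsm/kg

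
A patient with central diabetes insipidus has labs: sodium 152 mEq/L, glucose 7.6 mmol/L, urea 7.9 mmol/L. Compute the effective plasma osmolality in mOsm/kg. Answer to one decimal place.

Effective osmolality excludes urea (freely permeant across cell membranes):
2·Na + glucose
= 2·152 + 7.6
= 304 + 7.6
= 311.6 mOsm/kg

311.6 mOsm/kg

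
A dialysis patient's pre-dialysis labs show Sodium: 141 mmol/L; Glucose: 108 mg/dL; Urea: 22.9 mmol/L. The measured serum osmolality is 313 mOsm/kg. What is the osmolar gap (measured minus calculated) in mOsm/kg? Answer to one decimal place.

Calculated osmolality = 2·Na + glucose/18 + urea
= 2·141 + 108/18 + 22.9
= 282 + 6 + 22.90
= 310.9 mOsm/kg ≈ 310.9 mOsm/kg
Osmolar gap = measured − calculated = 313 − 310.9 = 2.1 mOsm/kg

2.1 mOsm/kg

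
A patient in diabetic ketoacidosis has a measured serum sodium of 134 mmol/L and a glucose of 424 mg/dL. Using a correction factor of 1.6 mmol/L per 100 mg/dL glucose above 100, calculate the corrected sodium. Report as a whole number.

139 mmol/L

Corrected Na = measured Na + 1.6 · (glucose − 100)/100
= 134 + 1.6 · (424 − 100)/100
= 134 + 5.2
= 139.2 mmol/L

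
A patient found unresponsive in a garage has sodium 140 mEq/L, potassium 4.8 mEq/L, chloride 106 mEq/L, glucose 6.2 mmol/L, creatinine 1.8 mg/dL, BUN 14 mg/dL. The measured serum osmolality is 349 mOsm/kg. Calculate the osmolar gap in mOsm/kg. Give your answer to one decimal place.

57.8 mOsm/kg

Calculated osmolality = 2·Na + glucose + BUN/2.8
= 2·140 + 6.2 + 14/2.8
= 280 + 6.20 + 5
= 291.2 mOsm/kg ≈ 291.2 mOsm/kg
Osmolar gap = measured − calculated = 349 − 291.2 = 57.8 mOsm/kg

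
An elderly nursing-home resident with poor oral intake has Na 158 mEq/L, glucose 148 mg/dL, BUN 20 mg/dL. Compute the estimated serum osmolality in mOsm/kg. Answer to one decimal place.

331.4 mOsm/kg

Calculated osmolality = 2·Na + glucose/18 + BUN/2.8
= 2·158 + 148/18 + 20/2.8
= 316 + 8.22 + 7.14
= 331.36 mOsm/kg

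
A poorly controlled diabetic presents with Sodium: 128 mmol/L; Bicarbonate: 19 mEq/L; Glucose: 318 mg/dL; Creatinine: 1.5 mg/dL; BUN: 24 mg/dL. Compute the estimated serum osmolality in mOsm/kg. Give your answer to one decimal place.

282.2 mOsm/kg

Calculated osmolality = 2·Na + glucose/18 + BUN/2.8
= 2·128 + 318/18 + 24/2.8
= 256 + 17.67 + 8.57
= 282.24 mOsm/kg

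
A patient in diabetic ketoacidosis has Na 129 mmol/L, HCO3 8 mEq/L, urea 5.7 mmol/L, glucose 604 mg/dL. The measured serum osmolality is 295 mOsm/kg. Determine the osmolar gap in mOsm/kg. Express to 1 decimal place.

-2.3 mOsm/kg

Calculated osmolality = 2·Na + glucose/18 + urea
= 2·129 + 604/18 + 5.7
= 258 + 33.56 + 5.70
= 297.26 mOsm/kg ≈ 297.3 mOsm/kg
Osmolar gap = measured − calculated = 295 − 297.3 = -2.3 mOsm/kg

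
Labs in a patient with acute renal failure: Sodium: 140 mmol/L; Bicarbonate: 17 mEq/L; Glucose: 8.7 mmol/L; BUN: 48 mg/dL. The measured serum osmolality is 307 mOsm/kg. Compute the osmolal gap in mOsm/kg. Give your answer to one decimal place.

1.2 mOsm/kg

Calculated osmolality = 2·Na + glucose + BUN/2.8
= 2·140 + 8.7 + 48/2.8
= 280 + 8.70 + 17.14
= 305.84 mOsm/kg ≈ 305.8 mOsm/kg
Osmolar gap = measured − calculated = 307 − 305.8 = 1.2 mOsm/kg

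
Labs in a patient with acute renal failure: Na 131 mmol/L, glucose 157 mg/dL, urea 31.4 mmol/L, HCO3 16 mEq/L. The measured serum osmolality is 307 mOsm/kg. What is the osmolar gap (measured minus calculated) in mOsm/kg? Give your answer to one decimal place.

4.9 mOsm/kg

Calculated osmolality = 2·Na + glucose/18 + urea
= 2·131 + 157/18 + 31.4
= 262 + 8.72 + 31.40
= 302.12 mOsm/kg ≈ 302.1 mOsm/kg
Osmolar gap = measured − calculated = 307 − 302.1 = 4.9 mOsm/kg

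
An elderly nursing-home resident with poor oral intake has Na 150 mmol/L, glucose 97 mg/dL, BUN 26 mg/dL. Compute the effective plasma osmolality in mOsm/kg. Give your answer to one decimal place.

305.4 mOsm/kg

Effective osmolality excludes urea (freely permeant across cell membranes):
2·Na + glucose/18
= 2·150 + 97/18
= 300 + 5.39
= 305.39 mOsm/kg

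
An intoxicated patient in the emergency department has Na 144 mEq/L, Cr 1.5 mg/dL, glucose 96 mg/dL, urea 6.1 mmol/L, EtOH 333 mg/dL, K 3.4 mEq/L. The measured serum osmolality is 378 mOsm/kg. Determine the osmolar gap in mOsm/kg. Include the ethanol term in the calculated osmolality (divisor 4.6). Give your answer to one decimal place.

Calculated osmolality = 2·Na + glucose/18 + urea + ethanol/4.6
= 2·144 + 96/18 + 6.1 + 333/4.6
= 288 + 5.33 + 6.10 + 72.39
= 371.82 mOsm/kg ≈ 371.8 mOsm/kg
Osmolar gap = measured − calculated = 378 − 371.8 = 6.2 mOsm/kg

6.2 mOsm/kg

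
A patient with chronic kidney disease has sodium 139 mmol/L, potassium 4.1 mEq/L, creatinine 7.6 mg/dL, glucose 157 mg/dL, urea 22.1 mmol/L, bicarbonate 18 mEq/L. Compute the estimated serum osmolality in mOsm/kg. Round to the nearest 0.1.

Calculated osmolality = 2·Na + glucose/18 + urea
= 2·139 + 157/18 + 22.1
= 278 + 8.72 + 22.10
= 308.82 mOsm/kg

308.8 mOsm/kg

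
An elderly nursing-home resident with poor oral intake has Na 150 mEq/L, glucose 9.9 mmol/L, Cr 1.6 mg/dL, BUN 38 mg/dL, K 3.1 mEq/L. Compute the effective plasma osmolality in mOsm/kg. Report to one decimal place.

Effective osmolality excludes urea (freely permeant across cell membranes):
2·Na + glucose
= 2·150 + 9.9
= 300 + 9.9
= 309.9 mOsm/kg

309.9 mOsm/kg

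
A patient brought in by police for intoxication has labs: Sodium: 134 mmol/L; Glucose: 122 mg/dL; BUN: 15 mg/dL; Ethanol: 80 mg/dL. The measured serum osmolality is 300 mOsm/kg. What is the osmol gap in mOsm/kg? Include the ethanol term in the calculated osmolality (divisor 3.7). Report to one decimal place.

-1.8 mOsm/kg

Calculated osmolality = 2·Na + glucose/18 + BUN/2.8 + ethanol/3.7
= 2·134 + 122/18 + 15/2.8 + 80/3.7
= 268 + 6.78 + 5.36 + 21.62
= 301.76 mOsm/kg ≈ 301.8 mOsm/kg
Osmolar gap = measured − calculated = 300 − 301.8 = -1.8 mOsm/kg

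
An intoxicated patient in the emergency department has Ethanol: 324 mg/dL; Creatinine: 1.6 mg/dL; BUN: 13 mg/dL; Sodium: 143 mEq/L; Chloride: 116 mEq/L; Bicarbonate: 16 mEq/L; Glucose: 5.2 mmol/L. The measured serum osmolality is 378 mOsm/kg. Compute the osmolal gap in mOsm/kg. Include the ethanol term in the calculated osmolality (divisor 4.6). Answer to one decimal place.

11.7 mOsm/kg

Calculated osmolality = 2·Na + glucose + BUN/2.8 + ethanol/4.6
= 2·143 + 5.2 + 13/2.8 + 324/4.6
= 286 + 5.20 + 4.64 + 70.43
= 366.27 mOsm/kg ≈ 366.3 mOsm/kg
Osmolar gap = measured − calculated = 378 − 366.3 = 11.7 mOsm/kg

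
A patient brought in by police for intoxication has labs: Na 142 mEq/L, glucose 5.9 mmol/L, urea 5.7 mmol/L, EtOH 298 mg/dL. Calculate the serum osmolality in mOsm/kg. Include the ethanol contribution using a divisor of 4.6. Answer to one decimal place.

Calculated osmolality = 2·Na + glucose + urea + ethanol/4.6
= 2·142 + 5.9 + 5.7 + 298/4.6
= 284 + 5.90 + 5.70 + 64.78
= 360.38 mOsm/kg

360.4 mOsm/kg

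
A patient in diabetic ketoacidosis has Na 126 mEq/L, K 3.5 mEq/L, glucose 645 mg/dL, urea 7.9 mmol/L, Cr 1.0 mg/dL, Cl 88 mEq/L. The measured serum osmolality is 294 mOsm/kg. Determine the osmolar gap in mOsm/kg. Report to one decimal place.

Calculated osmolality = 2·Na + glucose/18 + urea
= 2·126 + 645/18 + 7.9
= 252 + 35.83 + 7.90
= 295.73 mOsm/kg ≈ 295.7 mOsm/kg
Osmolar gap = measured − calculated = 294 − 295.7 = -1.7 mOsm/kg

-1.7 mOsm/kg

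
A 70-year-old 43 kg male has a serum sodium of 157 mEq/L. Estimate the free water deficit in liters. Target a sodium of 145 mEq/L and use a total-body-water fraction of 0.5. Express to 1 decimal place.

1.8 L

TBW = 0.5 · 43 = 21.5 L
Free water deficit = TBW · (Na/145 − 1)
= 21.5 · (157/145 − 1)
= 21.5 · 0.0828
= 1.78 L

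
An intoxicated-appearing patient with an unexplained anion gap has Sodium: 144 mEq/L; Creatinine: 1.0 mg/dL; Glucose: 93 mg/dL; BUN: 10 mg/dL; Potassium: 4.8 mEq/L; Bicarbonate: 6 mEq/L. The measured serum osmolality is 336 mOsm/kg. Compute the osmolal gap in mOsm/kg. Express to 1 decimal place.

Calculated osmolality = 2·Na + glucose/18 + BUN/2.8
= 2·144 + 93/18 + 10/2.8
= 288 + 5.17 + 3.57
= 296.74 mOsm/kg ≈ 296.7 mOsm/kg
Osmolar gap = measured − calculated = 336 − 296.7 = 39.3 mOsm/kg

39.3 mOsm/kg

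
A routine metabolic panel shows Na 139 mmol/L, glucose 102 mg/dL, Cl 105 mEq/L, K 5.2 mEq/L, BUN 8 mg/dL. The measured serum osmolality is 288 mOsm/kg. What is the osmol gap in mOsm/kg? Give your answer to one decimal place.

Calculated osmolality = 2·Na + glucose/18 + BUN/2.8
= 2·139 + 102/18 + 8/2.8
= 278 + 5.67 + 2.86
= 286.53 mOsm/kg ≈ 286.5 mOsm/kg
Osmolar gap = measured − calculated = 288 − 286.5 = 1.5 mOsm/kg

1.5 mOsm/kg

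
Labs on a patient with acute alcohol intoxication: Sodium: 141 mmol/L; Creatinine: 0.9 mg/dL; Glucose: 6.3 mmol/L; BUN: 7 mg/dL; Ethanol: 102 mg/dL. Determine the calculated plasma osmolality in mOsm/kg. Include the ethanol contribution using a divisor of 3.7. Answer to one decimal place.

318.4 mOsm/kg

Calculated osmolality = 2·Na + glucose + BUN/2.8 + ethanol/3.7
= 2·141 + 6.3 + 7/2.8 + 102/3.7
= 282 + 6.30 + 2.50 + 27.57
= 318.37 mOsm/kg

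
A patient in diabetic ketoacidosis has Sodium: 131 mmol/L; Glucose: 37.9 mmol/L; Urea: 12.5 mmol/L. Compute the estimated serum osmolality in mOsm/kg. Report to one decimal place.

312.4 mOsm/kg

Calculated osmolality = 2·Na + glucose + urea
= 2·131 + 37.9 + 12.5
= 262 + 37.90 + 12.50
= 312.4 mOsm/kg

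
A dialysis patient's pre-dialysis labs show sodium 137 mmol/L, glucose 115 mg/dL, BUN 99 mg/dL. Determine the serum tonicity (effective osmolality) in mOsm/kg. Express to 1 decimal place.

280.4 mOsm/kg

Effective osmolality excludes urea (freely permeant across cell membranes):
2·Na + glucose/18
= 2·137 + 115/18
= 274 + 6.39
= 280.39 mOsm/kg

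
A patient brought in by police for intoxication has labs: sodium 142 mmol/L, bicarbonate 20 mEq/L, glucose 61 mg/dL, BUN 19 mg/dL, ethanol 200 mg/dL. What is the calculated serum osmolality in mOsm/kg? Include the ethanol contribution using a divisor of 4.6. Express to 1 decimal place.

337.7 mOsm/kg

Calculated osmolality = 2·Na + glucose/18 + BUN/2.8 + ethanol/4.6
= 2·142 + 61/18 + 19/2.8 + 200/4.6
= 284 + 3.39 + 6.79 + 43.48
= 337.66 mOsm/kg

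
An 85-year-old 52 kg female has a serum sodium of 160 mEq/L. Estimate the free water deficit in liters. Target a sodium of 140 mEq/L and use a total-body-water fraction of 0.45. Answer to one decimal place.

3.3 L

TBW = 0.45 · 52 = 23.4 L
Free water deficit = TBW · (Na/140 − 1)
= 23.4 · (160/140 − 1)
= 23.4 · 0.1429
= 3.34 L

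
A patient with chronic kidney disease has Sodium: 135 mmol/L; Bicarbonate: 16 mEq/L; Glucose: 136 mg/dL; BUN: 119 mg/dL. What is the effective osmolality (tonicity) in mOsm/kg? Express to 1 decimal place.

Effective osmolality excludes urea (freely permeant across cell membranes):
2·Na + glucose/18
= 2·135 + 136/18
= 270 + 7.56
= 277.56 mOsm/kg

277.6 mOsm/kg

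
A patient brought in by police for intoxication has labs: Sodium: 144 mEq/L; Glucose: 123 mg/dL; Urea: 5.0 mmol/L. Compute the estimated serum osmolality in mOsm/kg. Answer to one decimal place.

Calculated osmolality = 2·Na + glucose/18 + urea
= 2·144 + 123/18 + 5
= 288 + 6.83 + 5
= 299.83 mOsm/kg

299.8 mOsm/kg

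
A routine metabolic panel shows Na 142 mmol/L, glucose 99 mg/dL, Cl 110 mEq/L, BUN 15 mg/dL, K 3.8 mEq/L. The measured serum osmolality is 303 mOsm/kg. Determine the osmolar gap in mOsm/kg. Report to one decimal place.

8.1 mOsm/kg

Calculated osmolality = 2·Na + glucose/18 + BUN/2.8
= 2·142 + 99/18 + 15/2.8
= 284 + 5.50 + 5.36
= 294.86 mOsm/kg ≈ 294.9 mOsm/kg
Osmolar gap = measured − calculated = 303 − 294.9 = 8.1 mOsm/kg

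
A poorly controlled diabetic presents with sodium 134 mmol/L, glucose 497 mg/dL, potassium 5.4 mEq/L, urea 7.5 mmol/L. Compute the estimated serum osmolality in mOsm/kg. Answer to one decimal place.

Calculated osmolality = 2·Na + glucose/18 + urea
= 2·134 + 497/18 + 7.5
= 268 + 27.61 + 7.50
= 303.11 mOsm/kg

303.1 mOsm/kg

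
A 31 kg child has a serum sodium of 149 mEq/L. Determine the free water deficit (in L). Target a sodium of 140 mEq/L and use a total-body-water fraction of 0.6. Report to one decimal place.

1.2 L

TBW = 0.6 · 31 = 18.6 L
Free water deficit = TBW · (Na/140 − 1)
= 18.6 · (149/140 − 1)
= 18.6 · 0.0643
= 1.2 L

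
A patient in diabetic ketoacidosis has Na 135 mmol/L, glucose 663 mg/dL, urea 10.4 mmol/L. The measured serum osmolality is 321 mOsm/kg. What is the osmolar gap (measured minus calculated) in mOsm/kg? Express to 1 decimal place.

3.8 mOsm/kg

Calculated osmolality = 2·Na + glucose/18 + urea
= 2·135 + 663/18 + 10.4
= 270 + 36.83 + 10.40
= 317.23 mOsm/kg ≈ 317.2 mOsm/kg
Osmolar gap = measured − calculated = 321 − 317.2 = 3.8 mOsm/kg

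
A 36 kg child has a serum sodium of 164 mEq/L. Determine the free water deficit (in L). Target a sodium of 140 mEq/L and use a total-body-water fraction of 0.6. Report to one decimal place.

3.7 L

TBW = 0.6 · 36 = 21.6 L
Free water deficit = TBW · (Na/140 − 1)
= 21.6 · (164/140 − 1)
= 21.6 · 0.1714
= 3.7 L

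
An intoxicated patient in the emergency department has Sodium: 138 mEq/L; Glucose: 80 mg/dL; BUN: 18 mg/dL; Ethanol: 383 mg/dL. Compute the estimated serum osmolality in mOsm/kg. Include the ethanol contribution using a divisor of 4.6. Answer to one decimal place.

Calculated osmolality = 2·Na + glucose/18 + BUN/2.8 + ethanol/4.6
= 2·138 + 80/18 + 18/2.8 + 383/4.6
= 276 + 4.44 + 6.43 + 83.26
= 370.13 mOsm/kg

370.1 mOsm/kg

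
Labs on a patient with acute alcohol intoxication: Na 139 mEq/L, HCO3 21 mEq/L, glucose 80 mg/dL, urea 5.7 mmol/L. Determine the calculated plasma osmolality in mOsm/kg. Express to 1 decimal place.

288.1 mOsm/kg

Calculated osmolality = 2·Na + glucose/18 + urea
= 2·139 + 80/18 + 5.7
= 278 + 4.44 + 5.70
= 288.14 mOsm/kg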